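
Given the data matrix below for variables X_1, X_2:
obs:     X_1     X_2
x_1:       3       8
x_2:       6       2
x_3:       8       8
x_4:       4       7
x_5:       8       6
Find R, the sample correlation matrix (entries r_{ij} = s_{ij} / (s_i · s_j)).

Step 1 — column means:
  mean(X_1) = (3 + 6 + 8 + 4 + 8) / 5 = 29/5 = 5.8
  mean(X_2) = (8 + 2 + 8 + 7 + 6) / 5 = 31/5 = 6.2

Step 2 — sample variances and covariances s[i,j] = (1/(n-1)) · Σ_k (x_{k,i} - mean_i) · (x_{k,j} - mean_j), with n-1 = 4:
  s[X_1,X_1] = ((-2.8)·(-2.8) + (0.2)·(0.2) + (2.2)·(2.2) + (-1.8)·(-1.8) + (2.2)·(2.2)) / 4 = 20.8/4 = 5.2
  s[X_1,X_2] = ((-2.8)·(1.8) + (0.2)·(-4.2) + (2.2)·(1.8) + (-1.8)·(0.8) + (2.2)·(-0.2)) / 4 = -3.8/4 = -0.95
  s[X_2,X_2] = ((1.8)·(1.8) + (-4.2)·(-4.2) + (1.8)·(1.8) + (0.8)·(0.8) + (-0.2)·(-0.2)) / 4 = 24.8/4 = 6.2
  Sample standard deviations s_i = √(s[i,i]):
  s(X_1) = √(5.2) = 2.2804
  s(X_2) = √(6.2) = 2.49

Step 3 — r_{ij} = s_{ij} / (s_i · s_j):
  r[X_1,X_1] = 1 (diagonal).
  r[X_1,X_2] = -0.95 / (2.2804 · 2.49) = -0.95 / 5.678 = -0.1673
  r[X_2,X_2] = 1 (diagonal).

R is symmetric with unit diagonal. Assembling:

R = [[1, -0.1673],
 [-0.1673, 1]]


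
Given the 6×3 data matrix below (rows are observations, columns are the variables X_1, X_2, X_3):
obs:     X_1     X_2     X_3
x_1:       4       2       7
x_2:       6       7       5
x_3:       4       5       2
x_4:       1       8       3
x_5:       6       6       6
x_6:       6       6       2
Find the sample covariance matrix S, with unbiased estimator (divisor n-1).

Step 1 — column means:
  mean(X_1) = (4 + 6 + 4 + 1 + 6 + 6) / 6 = 27/6 = 4.5
  mean(X_2) = (2 + 7 + 5 + 8 + 6 + 6) / 6 = 34/6 = 5.6667
  mean(X_3) = (7 + 5 + 2 + 3 + 6 + 2) / 6 = 25/6 = 4.1667

Step 2 — sample covariance S[i,j] = (1/(n-1)) · Σ_k (x_{k,i} - mean_i) · (x_{k,j} - mean_j), with n-1 = 5.
  S[X_1,X_1] = ((-0.5)·(-0.5) + (1.5)·(1.5) + (-0.5)·(-0.5) + (-3.5)·(-3.5) + (1.5)·(1.5) + (1.5)·(1.5)) / 5 = 19.5/5 = 3.9
  S[X_1,X_2] = ((-0.5)·(-3.6667) + (1.5)·(1.3333) + (-0.5)·(-0.6667) + (-3.5)·(2.3333) + (1.5)·(0.3333) + (1.5)·(0.3333)) / 5 = -3/5 = -0.6
  S[X_1,X_3] = ((-0.5)·(2.8333) + (1.5)·(0.8333) + (-0.5)·(-2.1667) + (-3.5)·(-1.1667) + (1.5)·(1.8333) + (1.5)·(-2.1667)) / 5 = 4.5/5 = 0.9
  S[X_2,X_2] = ((-3.6667)·(-3.6667) + (1.3333)·(1.3333) + (-0.6667)·(-0.6667) + (2.3333)·(2.3333) + (0.3333)·(0.3333) + (0.3333)·(0.3333)) / 5 = 21.3333/5 = 4.2667
  S[X_2,X_3] = ((-3.6667)·(2.8333) + (1.3333)·(0.8333) + (-0.6667)·(-2.1667) + (2.3333)·(-1.1667) + (0.3333)·(1.8333) + (0.3333)·(-2.1667)) / 5 = -10.6667/5 = -2.1333
  S[X_3,X_3] = ((2.8333)·(2.8333) + (0.8333)·(0.8333) + (-2.1667)·(-2.1667) + (-1.1667)·(-1.1667) + (1.8333)·(1.8333) + (-2.1667)·(-2.1667)) / 5 = 22.8333/5 = 4.5667

S is symmetric (S[j,i] = S[i,j]). Assembling:

S = [[3.9, -0.6, 0.9],
 [-0.6, 4.2667, -2.1333],
 [0.9, -2.1333, 4.5667]]


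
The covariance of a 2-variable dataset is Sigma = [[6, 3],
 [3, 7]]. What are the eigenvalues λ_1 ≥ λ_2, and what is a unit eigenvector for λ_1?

Step 1 — characteristic polynomial of 2×2 Sigma:
  det(Sigma - λI) = λ² - trace · λ + det = 0.
  trace = 6 + 7 = 13, det = 6·7 - (3)² = 33.
Step 2 — discriminant:
  Δ = trace² - 4·det = 169 - 132 = 37.
Step 3 — eigenvalues:
  λ = (trace ± √Δ)/2 = (13 ± 6.0828)/2,
  λ_1 = 9.5414,  λ_2 = 3.4586.

Step 4 — unit eigenvector for λ_1: solve (Sigma - λ_1 I)v = 0. First row:
  (6 - 9.5414)·v_x + (3)·v_y = 0, i.e. (-3.5414)·v_x + (3)·v_y = 0,
  so v ∝ (b, λ_1 - a) = (3, 3.5414) = u.
  ||u|| = √((3)² + (3.5414)²) = √(21.5414) ≈ 4.6413,
  v_1 = u/||u|| ≈ (0.6464, 0.763) (||v_1|| = 1).

λ_1 = 9.5414,  λ_2 = 3.4586;  v_1 ≈ (0.6464, 0.763)


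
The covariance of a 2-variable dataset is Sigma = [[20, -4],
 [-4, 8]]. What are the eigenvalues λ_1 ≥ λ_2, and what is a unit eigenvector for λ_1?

Step 1 — characteristic polynomial of 2×2 Sigma:
  det(Sigma - λI) = λ² - trace · λ + det = 0.
  trace = 20 + 8 = 28, det = 20·8 - (-4)² = 144.
Step 2 — discriminant:
  Δ = trace² - 4·det = 784 - 576 = 208.
Step 3 — eigenvalues:
  λ = (trace ± √Δ)/2 = (28 ± 14.4222)/2,
  λ_1 = 21.2111,  λ_2 = 6.7889.

Step 4 — unit eigenvector for λ_1: solve (Sigma - λ_1 I)v = 0. First row:
  (20 - 21.2111)·v_x + (-4)·v_y = 0, i.e. (-1.2111)·v_x + (-4)·v_y = 0,
  so v ∝ (b, λ_1 - a) = (-4, 1.2111); multiply by -1 so the first entry is positive: u = (4, -1.2111).
  ||u|| = √((4)² + (-1.2111)²) = √(17.4668) ≈ 4.1793,
  v_1 = u/||u|| ≈ (0.9571, -0.2898) (||v_1|| = 1).

λ_1 = 21.2111,  λ_2 = 6.7889;  v_1 ≈ (0.9571, -0.2898)


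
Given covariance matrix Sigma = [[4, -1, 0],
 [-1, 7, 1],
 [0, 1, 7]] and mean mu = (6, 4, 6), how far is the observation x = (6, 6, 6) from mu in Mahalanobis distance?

Step 1 — centre the observation: (x - mu) = (0, 2, 0).

Step 2 — invert Sigma (cofactor / det for 3×3, or solve directly):
  Sigma^{-1} = [[0.2595, 0.0378, -0.0054],
 [0.0378, 0.1514, -0.0216],
 [-0.0054, -0.0216, 0.1459]].

Step 3 — form the quadratic (x - mu)^T · Sigma^{-1} · (x - mu):
  Sigma^{-1} · (x - mu) = (0.0757, 0.3027, -0.0432).
  (x - mu)^T · [Sigma^{-1} · (x - mu)] = (0)·(0.0757) + (2)·(0.3027) + (0)·(-0.0432) = 0.6054.

Step 4 — take square root: d = √(0.6054) ≈ 0.7781.

d(x, mu) = √(0.6054) ≈ 0.7781


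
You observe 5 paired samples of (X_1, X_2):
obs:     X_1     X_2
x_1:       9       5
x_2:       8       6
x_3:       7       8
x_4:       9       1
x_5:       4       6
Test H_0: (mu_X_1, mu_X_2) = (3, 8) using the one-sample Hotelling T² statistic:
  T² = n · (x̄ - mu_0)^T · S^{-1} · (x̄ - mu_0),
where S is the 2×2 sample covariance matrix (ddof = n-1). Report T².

Step 1 — sample mean vector:
  mean(X_1) = (9 + 8 + 7 + 9 + 4) / 5 = 37/5 = 7.4
  mean(X_2) = (5 + 6 + 8 + 1 + 6) / 5 = 26/5 = 5.2
  x̄ = (7.4, 5.2),  deviation x̄ - mu_0 = (7.4, 5.2) - (3, 8) = (4.4, -2.8).

Step 2 — sample covariance matrix, S[i,j] = (1/(n-1)) · Σ_k (x_{k,i} - mean_i) · (x_{k,j} - mean_j), divisor n-1 = 4:
  S[X_1,X_1] = ((1.6)·(1.6) + (0.6)·(0.6) + (-0.4)·(-0.4) + (1.6)·(1.6) + (-3.4)·(-3.4)) / 4 = 17.2/4 = 4.3
  S[X_1,X_2] = ((1.6)·(-0.2) + (0.6)·(0.8) + (-0.4)·(2.8) + (1.6)·(-4.2) + (-3.4)·(0.8)) / 4 = -10.4/4 = -2.6
  S[X_2,X_2] = ((-0.2)·(-0.2) + (0.8)·(0.8) + (2.8)·(2.8) + (-4.2)·(-4.2) + (0.8)·(0.8)) / 4 = 26.8/4 = 6.7
  S = [[4.3, -2.6],
 [-2.6, 6.7]].

Step 3 — invert S. det(S) = 4.3·6.7 - (-2.6)² = 22.05.
  S^{-1} = (1/det) · [[d, -b], [-b, a]] = [[0.3039, 0.1179],
 [0.1179, 0.195]].

Step 4 — quadratic form (x̄ - mu_0)^T · S^{-1} · (x̄ - mu_0):
  S^{-1} · (x̄ - mu_0) = (1.0068, -0.0272),
  (x̄ - mu_0)^T · [...] = (4.4)·(1.0068) + (-2.8)·(-0.0272) = 4.5061.

Step 5 — scale by n: T² = 5 · 4.5061 = 22.5306.

T² ≈ 22.5306


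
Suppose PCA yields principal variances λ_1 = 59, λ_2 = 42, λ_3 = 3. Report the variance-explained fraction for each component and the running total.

Step 1 — total variance = trace(Sigma) = Σ λ_i = 59 + 42 + 3 = 104.

Step 2 — fraction explained by component i = λ_i / Σ λ:
  PC1: 59/104 = 0.5673
  PC2: 42/104 = 0.4038
  PC3: 3/104 = 0.0288

Step 3 — cumulative fraction after k components = (λ_1 + ... + λ_k) / Σ λ:
  k = 1: 59/104 = 0.5673
  k = 2: (59 + 42)/104 = 101/104 = 0.9712
  k = 3: (59 + 42 + 3)/104 = 104/104 = 1

Summary (fraction, with percent):

explained: PC1 0.5673 (56.73%), PC2 0.4038 (40.38%), PC3 0.0288 (2.88%);  cumulative: 0.5673, 0.9712, 1


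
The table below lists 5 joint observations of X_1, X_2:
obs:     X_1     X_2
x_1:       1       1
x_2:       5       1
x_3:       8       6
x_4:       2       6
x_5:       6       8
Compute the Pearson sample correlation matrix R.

Step 1 — column means:
  mean(X_1) = (1 + 5 + 8 + 2 + 6) / 5 = 22/5 = 4.4
  mean(X_2) = (1 + 1 + 6 + 6 + 8) / 5 = 22/5 = 4.4

Step 2 — sample variances and covariances s[i,j] = (1/(n-1)) · Σ_k (x_{k,i} - mean_i) · (x_{k,j} - mean_j), with n-1 = 4:
  s[X_1,X_1] = ((-3.4)·(-3.4) + (0.6)·(0.6) + (3.6)·(3.6) + (-2.4)·(-2.4) + (1.6)·(1.6)) / 4 = 33.2/4 = 8.3
  s[X_1,X_2] = ((-3.4)·(-3.4) + (0.6)·(-3.4) + (3.6)·(1.6) + (-2.4)·(1.6) + (1.6)·(3.6)) / 4 = 17.2/4 = 4.3
  s[X_2,X_2] = ((-3.4)·(-3.4) + (-3.4)·(-3.4) + (1.6)·(1.6) + (1.6)·(1.6) + (3.6)·(3.6)) / 4 = 41.2/4 = 10.3
  Sample standard deviations s_i = √(s[i,i]):
  s(X_1) = √(8.3) = 2.881
  s(X_2) = √(10.3) = 3.2094

Step 3 — r_{ij} = s_{ij} / (s_i · s_j):
  r[X_1,X_1] = 1 (diagonal).
  r[X_1,X_2] = 4.3 / (2.881 · 3.2094) = 4.3 / 9.2461 = 0.4651
  r[X_2,X_2] = 1 (diagonal).

R is symmetric with unit diagonal. Assembling:

R = [[1, 0.4651],
 [0.4651, 1]]


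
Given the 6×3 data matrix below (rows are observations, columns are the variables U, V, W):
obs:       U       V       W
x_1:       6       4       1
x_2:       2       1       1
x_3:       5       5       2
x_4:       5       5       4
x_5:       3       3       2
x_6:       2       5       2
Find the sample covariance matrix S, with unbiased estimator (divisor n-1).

Step 1 — column means:
  mean(U) = (6 + 2 + 5 + 5 + 3 + 2) / 6 = 23/6 = 3.8333
  mean(V) = (4 + 1 + 5 + 5 + 3 + 5) / 6 = 23/6 = 3.8333
  mean(W) = (1 + 1 + 2 + 4 + 2 + 2) / 6 = 12/6 = 2

Step 2 — sample covariance S[i,j] = (1/(n-1)) · Σ_k (x_{k,i} - mean_i) · (x_{k,j} - mean_j), with n-1 = 5.
  S[U,U] = ((2.1667)·(2.1667) + (-1.8333)·(-1.8333) + (1.1667)·(1.1667) + (1.1667)·(1.1667) + (-0.8333)·(-0.8333) + (-1.8333)·(-1.8333)) / 5 = 14.8333/5 = 2.9667
  S[U,V] = ((2.1667)·(0.1667) + (-1.8333)·(-2.8333) + (1.1667)·(1.1667) + (1.1667)·(1.1667) + (-0.8333)·(-0.8333) + (-1.8333)·(1.1667)) / 5 = 6.8333/5 = 1.3667
  S[U,W] = ((2.1667)·(-1) + (-1.8333)·(-1) + (1.1667)·(0) + (1.1667)·(2) + (-0.8333)·(0) + (-1.8333)·(0)) / 5 = 2/5 = 0.4
  S[V,V] = ((0.1667)·(0.1667) + (-2.8333)·(-2.8333) + (1.1667)·(1.1667) + (1.1667)·(1.1667) + (-0.8333)·(-0.8333) + (1.1667)·(1.1667)) / 5 = 12.8333/5 = 2.5667
  S[V,W] = ((0.1667)·(-1) + (-2.8333)·(-1) + (1.1667)·(0) + (1.1667)·(2) + (-0.8333)·(0) + (1.1667)·(0)) / 5 = 5/5 = 1
  S[W,W] = ((-1)·(-1) + (-1)·(-1) + (0)·(0) + (2)·(2) + (0)·(0) + (0)·(0)) / 5 = 6/5 = 1.2

S is symmetric (S[j,i] = S[i,j]). Assembling:

S = [[2.9667, 1.3667, 0.4],
 [1.3667, 2.5667, 1],
 [0.4, 1, 1.2]]


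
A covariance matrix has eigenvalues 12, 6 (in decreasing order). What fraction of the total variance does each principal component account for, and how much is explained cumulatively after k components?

Step 1 — total variance = trace(Sigma) = Σ λ_i = 12 + 6 = 18.

Step 2 — fraction explained by component i = λ_i / Σ λ:
  PC1: 12/18 = 0.6667
  PC2: 6/18 = 0.3333

Step 3 — cumulative fraction after k components = (λ_1 + ... + λ_k) / Σ λ:
  k = 1: 12/18 = 0.6667
  k = 2: (12 + 6)/18 = 18/18 = 1

Summary (fraction, with percent):

explained: PC1 0.6667 (66.67%), PC2 0.3333 (33.33%);  cumulative: 0.6667, 1


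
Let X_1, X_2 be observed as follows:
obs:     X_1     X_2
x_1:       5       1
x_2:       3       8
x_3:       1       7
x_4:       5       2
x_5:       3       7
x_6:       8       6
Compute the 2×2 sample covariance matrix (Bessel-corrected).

Step 1 — column means:
  mean(X_1) = (5 + 3 + 1 + 5 + 3 + 8) / 6 = 25/6 = 4.1667
  mean(X_2) = (1 + 8 + 7 + 2 + 7 + 6) / 6 = 31/6 = 5.1667

Step 2 — sample covariance S[i,j] = (1/(n-1)) · Σ_k (x_{k,i} - mean_i) · (x_{k,j} - mean_j), with n-1 = 5.
  S[X_1,X_1] = ((0.8333)·(0.8333) + (-1.1667)·(-1.1667) + (-3.1667)·(-3.1667) + (0.8333)·(0.8333) + (-1.1667)·(-1.1667) + (3.8333)·(3.8333)) / 5 = 28.8333/5 = 5.7667
  S[X_1,X_2] = ((0.8333)·(-4.1667) + (-1.1667)·(2.8333) + (-3.1667)·(1.8333) + (0.8333)·(-3.1667) + (-1.1667)·(1.8333) + (3.8333)·(0.8333)) / 5 = -14.1667/5 = -2.8333
  S[X_2,X_2] = ((-4.1667)·(-4.1667) + (2.8333)·(2.8333) + (1.8333)·(1.8333) + (-3.1667)·(-3.1667) + (1.8333)·(1.8333) + (0.8333)·(0.8333)) / 5 = 42.8333/5 = 8.5667

S is symmetric (S[j,i] = S[i,j]). Assembling:

S = [[5.7667, -2.8333],
 [-2.8333, 8.5667]]


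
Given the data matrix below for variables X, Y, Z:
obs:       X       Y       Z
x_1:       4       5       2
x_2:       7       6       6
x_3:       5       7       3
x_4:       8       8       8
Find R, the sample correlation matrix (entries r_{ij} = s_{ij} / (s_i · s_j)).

Step 1 — column means:
  mean(X) = (4 + 7 + 5 + 8) / 4 = 24/4 = 6
  mean(Y) = (5 + 6 + 7 + 8) / 4 = 26/4 = 6.5
  mean(Z) = (2 + 6 + 3 + 8) / 4 = 19/4 = 4.75

Step 2 — sample variances and covariances s[i,j] = (1/(n-1)) · Σ_k (x_{k,i} - mean_i) · (x_{k,j} - mean_j), with n-1 = 3:
  s[X,X] = ((-2)·(-2) + (1)·(1) + (-1)·(-1) + (2)·(2)) / 3 = 10/3 = 3.3333
  s[X,Y] = ((-2)·(-1.5) + (1)·(-0.5) + (-1)·(0.5) + (2)·(1.5)) / 3 = 5/3 = 1.6667
  s[X,Z] = ((-2)·(-2.75) + (1)·(1.25) + (-1)·(-1.75) + (2)·(3.25)) / 3 = 15/3 = 5
  s[Y,Y] = ((-1.5)·(-1.5) + (-0.5)·(-0.5) + (0.5)·(0.5) + (1.5)·(1.5)) / 3 = 5/3 = 1.6667
  s[Y,Z] = ((-1.5)·(-2.75) + (-0.5)·(1.25) + (0.5)·(-1.75) + (1.5)·(3.25)) / 3 = 7.5/3 = 2.5
  s[Z,Z] = ((-2.75)·(-2.75) + (1.25)·(1.25) + (-1.75)·(-1.75) + (3.25)·(3.25)) / 3 = 22.75/3 = 7.5833
  Sample standard deviations s_i = √(s[i,i]):
  s(X) = √(3.3333) = 1.8257
  s(Y) = √(1.6667) = 1.291
  s(Z) = √(7.5833) = 2.7538

Step 3 — r_{ij} = s_{ij} / (s_i · s_j):
  r[X,X] = 1 (diagonal).
  r[X,Y] = 1.6667 / (1.8257 · 1.291) = 1.6667 / 2.357 = 0.7071
  r[X,Z] = 5 / (1.8257 · 2.7538) = 5 / 5.0277 = 0.9945
  r[Y,Y] = 1 (diagonal).
  r[Y,Z] = 2.5 / (1.291 · 2.7538) = 2.5 / 3.5551 = 0.7032
  r[Z,Z] = 1 (diagonal).

R is symmetric with unit diagonal. Assembling:

R = [[1, 0.7071, 0.9945],
 [0.7071, 1, 0.7032],
 [0.9945, 0.7032, 1]]


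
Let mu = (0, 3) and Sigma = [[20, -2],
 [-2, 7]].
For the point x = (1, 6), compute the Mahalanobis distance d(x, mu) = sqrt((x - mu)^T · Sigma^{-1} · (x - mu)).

Step 1 — centre the observation: (x - mu) = (1, 3).

Step 2 — invert Sigma. det(Sigma) = 20·7 - (-2)² = 136.
  Sigma^{-1} = (1/det) · [[d, -b], [-b, a]] = [[0.0515, 0.0147],
 [0.0147, 0.1471]].

Step 3 — form the quadratic (x - mu)^T · Sigma^{-1} · (x - mu):
  Sigma^{-1} · (x - mu) = (0.0956, 0.4559).
  (x - mu)^T · [Sigma^{-1} · (x - mu)] = (1)·(0.0956) + (3)·(0.4559) = 1.4632.

Step 4 — take square root: d = √(1.4632) ≈ 1.2096.

d(x, mu) = √(1.4632) ≈ 1.2096


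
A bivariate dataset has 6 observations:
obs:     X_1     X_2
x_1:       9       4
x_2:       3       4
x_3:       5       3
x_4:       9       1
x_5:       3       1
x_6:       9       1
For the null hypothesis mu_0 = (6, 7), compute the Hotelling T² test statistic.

Step 1 — sample mean vector:
  mean(X_1) = (9 + 3 + 5 + 9 + 3 + 9) / 6 = 38/6 = 6.3333
  mean(X_2) = (4 + 4 + 3 + 1 + 1 + 1) / 6 = 14/6 = 2.3333
  x̄ = (6.3333, 2.3333),  deviation x̄ - mu_0 = (6.3333, 2.3333) - (6, 7) = (0.3333, -4.6667).

Step 2 — sample covariance matrix, S[i,j] = (1/(n-1)) · Σ_k (x_{k,i} - mean_i) · (x_{k,j} - mean_j), divisor n-1 = 5:
  S[X_1,X_1] = ((2.6667)·(2.6667) + (-3.3333)·(-3.3333) + (-1.3333)·(-1.3333) + (2.6667)·(2.6667) + (-3.3333)·(-3.3333) + (2.6667)·(2.6667)) / 5 = 45.3333/5 = 9.0667
  S[X_1,X_2] = ((2.6667)·(1.6667) + (-3.3333)·(1.6667) + (-1.3333)·(0.6667) + (2.6667)·(-1.3333) + (-3.3333)·(-1.3333) + (2.6667)·(-1.3333)) / 5 = -4.6667/5 = -0.9333
  S[X_2,X_2] = ((1.6667)·(1.6667) + (1.6667)·(1.6667) + (0.6667)·(0.6667) + (-1.3333)·(-1.3333) + (-1.3333)·(-1.3333) + (-1.3333)·(-1.3333)) / 5 = 11.3333/5 = 2.2667
  S = [[9.0667, -0.9333],
 [-0.9333, 2.2667]].

Step 3 — invert S. det(S) = 9.0667·2.2667 - (-0.9333)² = 19.68.
  S^{-1} = (1/det) · [[d, -b], [-b, a]] = [[0.1152, 0.0474],
 [0.0474, 0.4607]].

Step 4 — quadratic form (x̄ - mu_0)^T · S^{-1} · (x̄ - mu_0):
  S^{-1} · (x̄ - mu_0) = (-0.1829, -2.1341),
  (x̄ - mu_0)^T · [...] = (0.3333)·(-0.1829) + (-4.6667)·(-2.1341) = 9.8984.

Step 5 — scale by n: T² = 6 · 9.8984 = 59.3902.

T² ≈ 59.3902


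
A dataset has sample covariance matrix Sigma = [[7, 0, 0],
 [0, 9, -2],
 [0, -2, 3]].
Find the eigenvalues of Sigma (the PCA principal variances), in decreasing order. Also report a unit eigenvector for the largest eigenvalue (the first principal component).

Step 1 — characteristic polynomial p(λ) = det(λI - Sigma) = λ³ - tr·λ² + c_1·λ - det, where tr = trace, c_1 = sum of the principal 2×2 minors, det = det(Sigma):
  tr = 7 + 9 + 3 = 19,
  c_1 = (7·9 - (0)²) + (7·3 - (0)²) + (9·3 - (-2)²) = 63 + 21 + 23 = 107,
  det = 7·(9·3 - (-2)²) - (0)·((0)·3 - (-2)·(0)) + (0)·((0)·(-2) - 9·(0)) = 7·(23) - (0)·(0) + (0)·(0) = 161.
  So p(λ) = λ³ - 19λ² + 107λ - 161.
Step 2 — look for an integer root (rational root theorem: any rational root is an integer divisor of 161). Testing λ = 7:
  p(7) = 343 - 931 + 749 - 161 = 0  ✓
  Dividing out (λ - 7): p(λ) = (λ - 7)(λ² - 12λ + 23).
Step 3 — remaining eigenvalues from the quadratic λ² - 12λ + 23 = 0:
  Δ = 12² - 4·23 = 144 - 92 = 52,  λ = (12 ± √52)/2 = (12 ± 7.2111)/2 ≈ 9.6056 or 2.3944.
  Sorted: λ_1 = 9.6056,  λ_2 = 7,  λ_3 = 2.3944  (check: sum = 19 = tr ✓).

Step 4 — unit eigenvector for λ_1 ≈ 9.6056: v spans the null space of (Sigma - λ_1 I), whose rows are
  r_1 = (-2.6056, 0, 0),  r_2 = (0, -0.6056, -2),  r_3 = (0, -2, -6.6056).
  v is orthogonal to every row, so take v ∝ r_1 × r_2 = ((0)·(-2) - (0)·(-0.6056), (0)·(0) - (-2.6056)·(-2), (-2.6056)·(-0.6056) - (0)·(0)) ≈ (0, -5.2111, 1.5778).
  Rescale (multiply by -1 so the first nonzero entry is positive): u = (0, 5.2111, -1.5778).
  ||u|| = √((0)² + (5.2111)² + (-1.5778)²) = √(29.645) ≈ 5.4447,  v_1 = u/||u|| ≈ (0, 0.9571, -0.2898) (||v_1|| = 1).

λ_1 = 9.6056,  λ_2 = 7,  λ_3 = 2.3944;  v_1 ≈ (0, 0.9571, -0.2898)


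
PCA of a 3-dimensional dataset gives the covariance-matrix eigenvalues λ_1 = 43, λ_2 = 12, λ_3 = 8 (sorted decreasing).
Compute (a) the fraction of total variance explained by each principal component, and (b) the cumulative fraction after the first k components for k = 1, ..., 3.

Step 1 — total variance = trace(Sigma) = Σ λ_i = 43 + 12 + 8 = 63.

Step 2 — fraction explained by component i = λ_i / Σ λ:
  PC1: 43/63 = 0.6825
  PC2: 12/63 = 0.1905
  PC3: 8/63 = 0.127

Step 3 — cumulative fraction after k components = (λ_1 + ... + λ_k) / Σ λ:
  k = 1: 43/63 = 0.6825
  k = 2: (43 + 12)/63 = 55/63 = 0.873
  k = 3: (43 + 12 + 8)/63 = 63/63 = 1

Summary (fraction, with percent):

explained: PC1 0.6825 (68.25%), PC2 0.1905 (19.05%), PC3 0.127 (12.7%);  cumulative: 0.6825, 0.873, 1


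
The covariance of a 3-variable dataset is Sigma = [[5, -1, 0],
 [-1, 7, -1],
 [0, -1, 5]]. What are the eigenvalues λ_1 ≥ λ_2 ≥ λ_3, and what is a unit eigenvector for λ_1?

Step 1 — characteristic polynomial p(λ) = det(λI - Sigma) = λ³ - tr·λ² + c_1·λ - det, where tr = trace, c_1 = sum of the principal 2×2 minors, det = det(Sigma):
  tr = 5 + 7 + 5 = 17,
  c_1 = (5·7 - (-1)²) + (5·5 - (0)²) + (7·5 - (-1)²) = 34 + 25 + 34 = 93,
  det = 5·(7·5 - (-1)²) - (-1)·((-1)·5 - (-1)·(0)) + (0)·((-1)·(-1) - 7·(0)) = 5·(34) - (-1)·(-5) + (0)·(1) = 165.
  So p(λ) = λ³ - 17λ² + 93λ - 165.
Step 2 — look for an integer root (rational root theorem: any rational root is an integer divisor of 165). Testing λ = 5:
  p(5) = 125 - 425 + 465 - 165 = 0  ✓
  Dividing out (λ - 5): p(λ) = (λ - 5)(λ² - 12λ + 33).
Step 3 — remaining eigenvalues from the quadratic λ² - 12λ + 33 = 0:
  Δ = 12² - 4·33 = 144 - 132 = 12,  λ = (12 ± √12)/2 = (12 ± 3.4641)/2 ≈ 7.7321 or 4.2679.
  Sorted: λ_1 = 7.7321,  λ_2 = 5,  λ_3 = 4.2679  (check: sum = 17 = tr ✓).

Step 4 — unit eigenvector for λ_1 ≈ 7.7321: v spans the null space of (Sigma - λ_1 I), whose rows are
  r_1 = (-2.7321, -1, 0),  r_2 = (-1, -0.7321, -1),  r_3 = (0, -1, -2.7321).
  v is orthogonal to every row, so take v ∝ r_1 × r_2 = ((-1)·(-1) - (0)·(-0.7321), (0)·(-1) - (-2.7321)·(-1), (-2.7321)·(-0.7321) - (-1)·(-1)) ≈ (1, -2.7321, 1).
  Let u = (1, -2.7321, 1).
  ||u|| = √((1)² + (-2.7321)² + (1)²) = √(9.4641) ≈ 3.0764,  v_1 = u/||u|| ≈ (0.3251, -0.8881, 0.3251) (||v_1|| = 1).

λ_1 = 7.7321,  λ_2 = 5,  λ_3 = 4.2679;  v_1 ≈ (0.3251, -0.8881, 0.3251)


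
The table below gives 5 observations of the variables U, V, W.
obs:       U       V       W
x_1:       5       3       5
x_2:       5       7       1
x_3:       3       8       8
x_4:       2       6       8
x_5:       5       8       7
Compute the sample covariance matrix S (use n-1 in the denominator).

Step 1 — column means:
  mean(U) = (5 + 5 + 3 + 2 + 5) / 5 = 20/5 = 4
  mean(V) = (3 + 7 + 8 + 6 + 8) / 5 = 32/5 = 6.4
  mean(W) = (5 + 1 + 8 + 8 + 7) / 5 = 29/5 = 5.8

Step 2 — sample covariance S[i,j] = (1/(n-1)) · Σ_k (x_{k,i} - mean_i) · (x_{k,j} - mean_j), with n-1 = 4.
  S[U,U] = ((1)·(1) + (1)·(1) + (-1)·(-1) + (-2)·(-2) + (1)·(1)) / 4 = 8/4 = 2
  S[U,V] = ((1)·(-3.4) + (1)·(0.6) + (-1)·(1.6) + (-2)·(-0.4) + (1)·(1.6)) / 4 = -2/4 = -0.5
  S[U,W] = ((1)·(-0.8) + (1)·(-4.8) + (-1)·(2.2) + (-2)·(2.2) + (1)·(1.2)) / 4 = -11/4 = -2.75
  S[V,V] = ((-3.4)·(-3.4) + (0.6)·(0.6) + (1.6)·(1.6) + (-0.4)·(-0.4) + (1.6)·(1.6)) / 4 = 17.2/4 = 4.3
  S[V,W] = ((-3.4)·(-0.8) + (0.6)·(-4.8) + (1.6)·(2.2) + (-0.4)·(2.2) + (1.6)·(1.2)) / 4 = 4.4/4 = 1.1
  S[W,W] = ((-0.8)·(-0.8) + (-4.8)·(-4.8) + (2.2)·(2.2) + (2.2)·(2.2) + (1.2)·(1.2)) / 4 = 34.8/4 = 8.7

S is symmetric (S[j,i] = S[i,j]). Assembling:

S = [[2, -0.5, -2.75],
 [-0.5, 4.3, 1.1],
 [-2.75, 1.1, 8.7]]


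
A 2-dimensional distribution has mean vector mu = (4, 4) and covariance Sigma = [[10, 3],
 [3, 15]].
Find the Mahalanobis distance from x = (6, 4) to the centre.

Step 1 — centre the observation: (x - mu) = (2, 0).

Step 2 — invert Sigma. det(Sigma) = 10·15 - (3)² = 141.
  Sigma^{-1} = (1/det) · [[d, -b], [-b, a]] = [[0.1064, -0.0213],
 [-0.0213, 0.0709]].

Step 3 — form the quadratic (x - mu)^T · Sigma^{-1} · (x - mu):
  Sigma^{-1} · (x - mu) = (0.2128, -0.0426).
  (x - mu)^T · [Sigma^{-1} · (x - mu)] = (2)·(0.2128) + (0)·(-0.0426) = 0.4255.

Step 4 — take square root: d = √(0.4255) ≈ 0.6523.

d(x, mu) = √(0.4255) ≈ 0.6523


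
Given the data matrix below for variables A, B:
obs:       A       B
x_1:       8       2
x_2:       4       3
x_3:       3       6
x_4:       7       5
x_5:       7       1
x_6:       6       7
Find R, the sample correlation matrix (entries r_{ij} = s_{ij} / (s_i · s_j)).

Step 1 — column means:
  mean(A) = (8 + 4 + 3 + 7 + 7 + 6) / 6 = 35/6 = 5.8333
  mean(B) = (2 + 3 + 6 + 5 + 1 + 7) / 6 = 24/6 = 4

Step 2 — sample variances and covariances s[i,j] = (1/(n-1)) · Σ_k (x_{k,i} - mean_i) · (x_{k,j} - mean_j), with n-1 = 5:
  s[A,A] = ((2.1667)·(2.1667) + (-1.8333)·(-1.8333) + (-2.8333)·(-2.8333) + (1.1667)·(1.1667) + (1.1667)·(1.1667) + (0.1667)·(0.1667)) / 5 = 18.8333/5 = 3.7667
  s[A,B] = ((2.1667)·(-2) + (-1.8333)·(-1) + (-2.8333)·(2) + (1.1667)·(1) + (1.1667)·(-3) + (0.1667)·(3)) / 5 = -10/5 = -2
  s[B,B] = ((-2)·(-2) + (-1)·(-1) + (2)·(2) + (1)·(1) + (-3)·(-3) + (3)·(3)) / 5 = 28/5 = 5.6
  Sample standard deviations s_i = √(s[i,i]):
  s(A) = √(3.7667) = 1.9408
  s(B) = √(5.6) = 2.3664

Step 3 — r_{ij} = s_{ij} / (s_i · s_j):
  r[A,A] = 1 (diagonal).
  r[A,B] = -2 / (1.9408 · 2.3664) = -2 / 4.5927 = -0.4355
  r[B,B] = 1 (diagonal).

R is symmetric with unit diagonal. Assembling:

R = [[1, -0.4355],
 [-0.4355, 1]]


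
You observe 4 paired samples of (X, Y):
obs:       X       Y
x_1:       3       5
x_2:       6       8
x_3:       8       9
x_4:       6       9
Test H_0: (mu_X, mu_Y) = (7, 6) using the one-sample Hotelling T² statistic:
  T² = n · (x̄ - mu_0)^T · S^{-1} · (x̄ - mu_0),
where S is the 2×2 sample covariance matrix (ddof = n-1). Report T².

Step 1 — sample mean vector:
  mean(X) = (3 + 6 + 8 + 6) / 4 = 23/4 = 5.75
  mean(Y) = (5 + 8 + 9 + 9) / 4 = 31/4 = 7.75
  x̄ = (5.75, 7.75),  deviation x̄ - mu_0 = (5.75, 7.75) - (7, 6) = (-1.25, 1.75).

Step 2 — sample covariance matrix, S[i,j] = (1/(n-1)) · Σ_k (x_{k,i} - mean_i) · (x_{k,j} - mean_j), divisor n-1 = 3:
  S[X,X] = ((-2.75)·(-2.75) + (0.25)·(0.25) + (2.25)·(2.25) + (0.25)·(0.25)) / 3 = 12.75/3 = 4.25
  S[X,Y] = ((-2.75)·(-2.75) + (0.25)·(0.25) + (2.25)·(1.25) + (0.25)·(1.25)) / 3 = 10.75/3 = 3.5833
  S[Y,Y] = ((-2.75)·(-2.75) + (0.25)·(0.25) + (1.25)·(1.25) + (1.25)·(1.25)) / 3 = 10.75/3 = 3.5833
  S = [[4.25, 3.5833],
 [3.5833, 3.5833]].

Step 3 — invert S. det(S) = 4.25·3.5833 - (3.5833)² = 2.3889.
  S^{-1} = (1/det) · [[d, -b], [-b, a]] = [[1.5, -1.5],
 [-1.5, 1.7791]].

Step 4 — quadratic form (x̄ - mu_0)^T · S^{-1} · (x̄ - mu_0):
  S^{-1} · (x̄ - mu_0) = (-4.5, 4.9884),
  (x̄ - mu_0)^T · [...] = (-1.25)·(-4.5) + (1.75)·(4.9884) = 14.3547.

Step 5 — scale by n: T² = 4 · 14.3547 = 57.4186.

T² ≈ 57.4186


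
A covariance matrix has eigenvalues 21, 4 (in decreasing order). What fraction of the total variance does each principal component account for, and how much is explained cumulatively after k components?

Step 1 — total variance = trace(Sigma) = Σ λ_i = 21 + 4 = 25.

Step 2 — fraction explained by component i = λ_i / Σ λ:
  PC1: 21/25 = 0.84
  PC2: 4/25 = 0.16

Step 3 — cumulative fraction after k components = (λ_1 + ... + λ_k) / Σ λ:
  k = 1: 21/25 = 0.84
  k = 2: (21 + 4)/25 = 25/25 = 1

Summary (fraction, with percent):

explained: PC1 0.84 (84%), PC2 0.16 (16%);  cumulative: 0.84, 1


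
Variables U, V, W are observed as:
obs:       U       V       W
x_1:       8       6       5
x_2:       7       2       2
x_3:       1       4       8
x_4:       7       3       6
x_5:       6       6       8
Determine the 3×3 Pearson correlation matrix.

Step 1 — column means:
  mean(U) = (8 + 7 + 1 + 7 + 6) / 5 = 29/5 = 5.8
  mean(V) = (6 + 2 + 4 + 3 + 6) / 5 = 21/5 = 4.2
  mean(W) = (5 + 2 + 8 + 6 + 8) / 5 = 29/5 = 5.8

Step 2 — sample variances and covariances s[i,j] = (1/(n-1)) · Σ_k (x_{k,i} - mean_i) · (x_{k,j} - mean_j), with n-1 = 4:
  s[U,U] = ((2.2)·(2.2) + (1.2)·(1.2) + (-4.8)·(-4.8) + (1.2)·(1.2) + (0.2)·(0.2)) / 4 = 30.8/4 = 7.7
  s[U,V] = ((2.2)·(1.8) + (1.2)·(-2.2) + (-4.8)·(-0.2) + (1.2)·(-1.2) + (0.2)·(1.8)) / 4 = 1.2/4 = 0.3
  s[U,W] = ((2.2)·(-0.8) + (1.2)·(-3.8) + (-4.8)·(2.2) + (1.2)·(0.2) + (0.2)·(2.2)) / 4 = -16.2/4 = -4.05
  s[V,V] = ((1.8)·(1.8) + (-2.2)·(-2.2) + (-0.2)·(-0.2) + (-1.2)·(-1.2) + (1.8)·(1.8)) / 4 = 12.8/4 = 3.2
  s[V,W] = ((1.8)·(-0.8) + (-2.2)·(-3.8) + (-0.2)·(2.2) + (-1.2)·(0.2) + (1.8)·(2.2)) / 4 = 10.2/4 = 2.55
  s[W,W] = ((-0.8)·(-0.8) + (-3.8)·(-3.8) + (2.2)·(2.2) + (0.2)·(0.2) + (2.2)·(2.2)) / 4 = 24.8/4 = 6.2
  Sample standard deviations s_i = √(s[i,i]):
  s(U) = √(7.7) = 2.7749
  s(V) = √(3.2) = 1.7889
  s(W) = √(6.2) = 2.49

Step 3 — r_{ij} = s_{ij} / (s_i · s_j):
  r[U,U] = 1 (diagonal).
  r[U,V] = 0.3 / (2.7749 · 1.7889) = 0.3 / 4.9639 = 0.0604
  r[U,W] = -4.05 / (2.7749 · 2.49) = -4.05 / 6.9094 = -0.5862
  r[V,V] = 1 (diagonal).
  r[V,W] = 2.55 / (1.7889 · 2.49) = 2.55 / 4.4542 = 0.5725
  r[W,W] = 1 (diagonal).

R is symmetric with unit diagonal. Assembling:

R = [[1, 0.0604, -0.5862],
 [0.0604, 1, 0.5725],
 [-0.5862, 0.5725, 1]]


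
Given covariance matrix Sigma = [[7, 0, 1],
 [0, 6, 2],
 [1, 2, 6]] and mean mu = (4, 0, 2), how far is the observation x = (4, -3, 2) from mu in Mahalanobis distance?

Step 1 — centre the observation: (x - mu) = (0, -3, 0).

Step 2 — invert Sigma (cofactor / det for 3×3, or solve directly):
  Sigma^{-1} = [[0.1468, 0.0092, -0.0275],
 [0.0092, 0.1881, -0.0642],
 [-0.0275, -0.0642, 0.1927]].

Step 3 — form the quadratic (x - mu)^T · Sigma^{-1} · (x - mu):
  Sigma^{-1} · (x - mu) = (-0.0275, -0.5642, 0.1927).
  (x - mu)^T · [Sigma^{-1} · (x - mu)] = (0)·(-0.0275) + (-3)·(-0.5642) + (0)·(0.1927) = 1.6927.

Step 4 — take square root: d = √(1.6927) ≈ 1.301.

d(x, mu) = √(1.6927) ≈ 1.301


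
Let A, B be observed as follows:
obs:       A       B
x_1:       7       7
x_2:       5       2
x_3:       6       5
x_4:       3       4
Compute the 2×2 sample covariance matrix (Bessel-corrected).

Step 1 — column means:
  mean(A) = (7 + 5 + 6 + 3) / 4 = 21/4 = 5.25
  mean(B) = (7 + 2 + 5 + 4) / 4 = 18/4 = 4.5

Step 2 — sample covariance S[i,j] = (1/(n-1)) · Σ_k (x_{k,i} - mean_i) · (x_{k,j} - mean_j), with n-1 = 3.
  S[A,A] = ((1.75)·(1.75) + (-0.25)·(-0.25) + (0.75)·(0.75) + (-2.25)·(-2.25)) / 3 = 8.75/3 = 2.9167
  S[A,B] = ((1.75)·(2.5) + (-0.25)·(-2.5) + (0.75)·(0.5) + (-2.25)·(-0.5)) / 3 = 6.5/3 = 2.1667
  S[B,B] = ((2.5)·(2.5) + (-2.5)·(-2.5) + (0.5)·(0.5) + (-0.5)·(-0.5)) / 3 = 13/3 = 4.3333

S is symmetric (S[j,i] = S[i,j]). Assembling:

S = [[2.9167, 2.1667],
 [2.1667, 4.3333]]


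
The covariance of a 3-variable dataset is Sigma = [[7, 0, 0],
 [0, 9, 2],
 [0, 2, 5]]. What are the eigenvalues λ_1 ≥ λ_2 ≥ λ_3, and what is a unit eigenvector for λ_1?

Step 1 — characteristic polynomial p(λ) = det(λI - Sigma) = λ³ - tr·λ² + c_1·λ - det, where tr = trace, c_1 = sum of the principal 2×2 minors, det = det(Sigma):
  tr = 7 + 9 + 5 = 21,
  c_1 = (7·9 - (0)²) + (7·5 - (0)²) + (9·5 - (2)²) = 63 + 35 + 41 = 139,
  det = 7·(9·5 - (2)²) - (0)·((0)·5 - (2)·(0)) + (0)·((0)·(2) - 9·(0)) = 7·(41) - (0)·(0) + (0)·(0) = 287.
  So p(λ) = λ³ - 21λ² + 139λ - 287.
Step 2 — look for an integer root (rational root theorem: any rational root is an integer divisor of 287). Testing λ = 7:
  p(7) = 343 - 1029 + 973 - 287 = 0  ✓
  Dividing out (λ - 7): p(λ) = (λ - 7)(λ² - 14λ + 41).
Step 3 — remaining eigenvalues from the quadratic λ² - 14λ + 41 = 0:
  Δ = 14² - 4·41 = 196 - 164 = 32,  λ = (14 ± √32)/2 = (14 ± 5.6569)/2 ≈ 9.8284 or 4.1716.
  Sorted: λ_1 = 9.8284,  λ_2 = 7,  λ_3 = 4.1716  (check: sum = 21 = tr ✓).

Step 4 — unit eigenvector for λ_1 ≈ 9.8284: v spans the null space of (Sigma - λ_1 I), whose rows are
  r_1 = (-2.8284, 0, 0),  r_2 = (0, -0.8284, 2),  r_3 = (0, 2, -4.8284).
  v is orthogonal to every row, so take v ∝ r_1 × r_2 = ((0)·(2) - (0)·(-0.8284), (0)·(0) - (-2.8284)·(2), (-2.8284)·(-0.8284) - (0)·(0)) ≈ (0, 5.6569, 2.3431).
  Let u = (0, 5.6569, 2.3431).
  ||u|| = √((0)² + (5.6569)² + (2.3431)²) = √(37.4903) ≈ 6.1229,  v_1 = u/||u|| ≈ (0, 0.9239, 0.3827) (||v_1|| = 1).

λ_1 = 9.8284,  λ_2 = 7,  λ_3 = 4.1716;  v_1 ≈ (0, 0.9239, 0.3827)


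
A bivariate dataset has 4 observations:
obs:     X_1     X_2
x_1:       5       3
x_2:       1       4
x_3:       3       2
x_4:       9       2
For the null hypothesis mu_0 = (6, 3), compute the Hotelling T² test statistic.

Step 1 — sample mean vector:
  mean(X_1) = (5 + 1 + 3 + 9) / 4 = 18/4 = 4.5
  mean(X_2) = (3 + 4 + 2 + 2) / 4 = 11/4 = 2.75
  x̄ = (4.5, 2.75),  deviation x̄ - mu_0 = (4.5, 2.75) - (6, 3) = (-1.5, -0.25).

Step 2 — sample covariance matrix, S[i,j] = (1/(n-1)) · Σ_k (x_{k,i} - mean_i) · (x_{k,j} - mean_j), divisor n-1 = 3:
  S[X_1,X_1] = ((0.5)·(0.5) + (-3.5)·(-3.5) + (-1.5)·(-1.5) + (4.5)·(4.5)) / 3 = 35/3 = 11.6667
  S[X_1,X_2] = ((0.5)·(0.25) + (-3.5)·(1.25) + (-1.5)·(-0.75) + (4.5)·(-0.75)) / 3 = -6.5/3 = -2.1667
  S[X_2,X_2] = ((0.25)·(0.25) + (1.25)·(1.25) + (-0.75)·(-0.75) + (-0.75)·(-0.75)) / 3 = 2.75/3 = 0.9167
  S = [[11.6667, -2.1667],
 [-2.1667, 0.9167]].

Step 3 — invert S. det(S) = 11.6667·0.9167 - (-2.1667)² = 6.
  S^{-1} = (1/det) · [[d, -b], [-b, a]] = [[0.1528, 0.3611],
 [0.3611, 1.9444]].

Step 4 — quadratic form (x̄ - mu_0)^T · S^{-1} · (x̄ - mu_0):
  S^{-1} · (x̄ - mu_0) = (-0.3194, -1.0278),
  (x̄ - mu_0)^T · [...] = (-1.5)·(-0.3194) + (-0.25)·(-1.0278) = 0.7361.

Step 5 — scale by n: T² = 4 · 0.7361 = 2.9444.

T² ≈ 2.9444


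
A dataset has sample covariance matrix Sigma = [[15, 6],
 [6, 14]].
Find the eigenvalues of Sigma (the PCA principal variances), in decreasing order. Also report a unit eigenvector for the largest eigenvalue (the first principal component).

Step 1 — characteristic polynomial of 2×2 Sigma:
  det(Sigma - λI) = λ² - trace · λ + det = 0.
  trace = 15 + 14 = 29, det = 15·14 - (6)² = 174.
Step 2 — discriminant:
  Δ = trace² - 4·det = 841 - 696 = 145.
Step 3 — eigenvalues:
  λ = (trace ± √Δ)/2 = (29 ± 12.0416)/2,
  λ_1 = 20.5208,  λ_2 = 8.4792.

Step 4 — unit eigenvector for λ_1: solve (Sigma - λ_1 I)v = 0. First row:
  (15 - 20.5208)·v_x + (6)·v_y = 0, i.e. (-5.5208)·v_x + (6)·v_y = 0,
  so v ∝ (b, λ_1 - a) = (6, 5.5208) = u.
  ||u|| = √((6)² + (5.5208)²) = √(66.4792) ≈ 8.1535,
  v_1 = u/||u|| ≈ (0.7359, 0.6771) (||v_1|| = 1).

λ_1 = 20.5208,  λ_2 = 8.4792;  v_1 ≈ (0.7359, 0.6771)


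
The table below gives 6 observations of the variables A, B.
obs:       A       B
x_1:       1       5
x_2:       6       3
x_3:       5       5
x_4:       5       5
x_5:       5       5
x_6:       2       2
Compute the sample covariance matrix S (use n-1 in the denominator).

Step 1 — column means:
  mean(A) = (1 + 6 + 5 + 5 + 5 + 2) / 6 = 24/6 = 4
  mean(B) = (5 + 3 + 5 + 5 + 5 + 2) / 6 = 25/6 = 4.1667

Step 2 — sample covariance S[i,j] = (1/(n-1)) · Σ_k (x_{k,i} - mean_i) · (x_{k,j} - mean_j), with n-1 = 5.
  S[A,A] = ((-3)·(-3) + (2)·(2) + (1)·(1) + (1)·(1) + (1)·(1) + (-2)·(-2)) / 5 = 20/5 = 4
  S[A,B] = ((-3)·(0.8333) + (2)·(-1.1667) + (1)·(0.8333) + (1)·(0.8333) + (1)·(0.8333) + (-2)·(-2.1667)) / 5 = 2/5 = 0.4
  S[B,B] = ((0.8333)·(0.8333) + (-1.1667)·(-1.1667) + (0.8333)·(0.8333) + (0.8333)·(0.8333) + (0.8333)·(0.8333) + (-2.1667)·(-2.1667)) / 5 = 8.8333/5 = 1.7667

S is symmetric (S[j,i] = S[i,j]). Assembling:

S = [[4, 0.4],
 [0.4, 1.7667]]


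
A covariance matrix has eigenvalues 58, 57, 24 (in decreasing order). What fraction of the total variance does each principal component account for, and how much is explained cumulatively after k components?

Step 1 — total variance = trace(Sigma) = Σ λ_i = 58 + 57 + 24 = 139.

Step 2 — fraction explained by component i = λ_i / Σ λ:
  PC1: 58/139 = 0.4173
  PC2: 57/139 = 0.4101
  PC3: 24/139 = 0.1727

Step 3 — cumulative fraction after k components = (λ_1 + ... + λ_k) / Σ λ:
  k = 1: 58/139 = 0.4173
  k = 2: (58 + 57)/139 = 115/139 = 0.8273
  k = 3: (58 + 57 + 24)/139 = 139/139 = 1

Summary (fraction, with percent):

explained: PC1 0.4173 (41.73%), PC2 0.4101 (41.01%), PC3 0.1727 (17.27%);  cumulative: 0.4173, 0.8273, 1


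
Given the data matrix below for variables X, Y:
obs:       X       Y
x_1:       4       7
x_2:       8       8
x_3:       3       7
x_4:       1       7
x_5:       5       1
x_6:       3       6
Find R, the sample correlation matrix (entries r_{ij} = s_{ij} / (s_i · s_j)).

Step 1 — column means:
  mean(X) = (4 + 8 + 3 + 1 + 5 + 3) / 6 = 24/6 = 4
  mean(Y) = (7 + 8 + 7 + 7 + 1 + 6) / 6 = 36/6 = 6

Step 2 — sample variances and covariances s[i,j] = (1/(n-1)) · Σ_k (x_{k,i} - mean_i) · (x_{k,j} - mean_j), with n-1 = 5:
  s[X,X] = ((0)·(0) + (4)·(4) + (-1)·(-1) + (-3)·(-3) + (1)·(1) + (-1)·(-1)) / 5 = 28/5 = 5.6
  s[X,Y] = ((0)·(1) + (4)·(2) + (-1)·(1) + (-3)·(1) + (1)·(-5) + (-1)·(0)) / 5 = -1/5 = -0.2
  s[Y,Y] = ((1)·(1) + (2)·(2) + (1)·(1) + (1)·(1) + (-5)·(-5) + (0)·(0)) / 5 = 32/5 = 6.4
  Sample standard deviations s_i = √(s[i,i]):
  s(X) = √(5.6) = 2.3664
  s(Y) = √(6.4) = 2.5298

Step 3 — r_{ij} = s_{ij} / (s_i · s_j):
  r[X,X] = 1 (diagonal).
  r[X,Y] = -0.2 / (2.3664 · 2.5298) = -0.2 / 5.9867 = -0.0334
  r[Y,Y] = 1 (diagonal).

R is symmetric with unit diagonal. Assembling:

R = [[1, -0.0334],
 [-0.0334, 1]]


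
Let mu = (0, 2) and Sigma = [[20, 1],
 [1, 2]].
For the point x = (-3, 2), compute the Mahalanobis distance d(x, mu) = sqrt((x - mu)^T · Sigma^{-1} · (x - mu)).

Step 1 — centre the observation: (x - mu) = (-3, 0).

Step 2 — invert Sigma. det(Sigma) = 20·2 - (1)² = 39.
  Sigma^{-1} = (1/det) · [[d, -b], [-b, a]] = [[0.0513, -0.0256],
 [-0.0256, 0.5128]].

Step 3 — form the quadratic (x - mu)^T · Sigma^{-1} · (x - mu):
  Sigma^{-1} · (x - mu) = (-0.1538, 0.0769).
  (x - mu)^T · [Sigma^{-1} · (x - mu)] = (-3)·(-0.1538) + (0)·(0.0769) = 0.4615.

Step 4 — take square root: d = √(0.4615) ≈ 0.6794.

d(x, mu) = √(0.4615) ≈ 0.6794


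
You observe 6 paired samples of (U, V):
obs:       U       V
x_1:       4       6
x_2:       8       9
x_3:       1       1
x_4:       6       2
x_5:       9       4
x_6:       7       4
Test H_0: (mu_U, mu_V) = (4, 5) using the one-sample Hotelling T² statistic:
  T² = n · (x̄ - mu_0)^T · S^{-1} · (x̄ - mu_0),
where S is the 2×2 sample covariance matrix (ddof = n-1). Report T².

Step 1 — sample mean vector:
  mean(U) = (4 + 8 + 1 + 6 + 9 + 7) / 6 = 35/6 = 5.8333
  mean(V) = (6 + 9 + 1 + 2 + 4 + 4) / 6 = 26/6 = 4.3333
  x̄ = (5.8333, 4.3333),  deviation x̄ - mu_0 = (5.8333, 4.3333) - (4, 5) = (1.8333, -0.6667).

Step 2 — sample covariance matrix, S[i,j] = (1/(n-1)) · Σ_k (x_{k,i} - mean_i) · (x_{k,j} - mean_j), divisor n-1 = 5:
  S[U,U] = ((-1.8333)·(-1.8333) + (2.1667)·(2.1667) + (-4.8333)·(-4.8333) + (0.1667)·(0.1667) + (3.1667)·(3.1667) + (1.1667)·(1.1667)) / 5 = 42.8333/5 = 8.5667
  S[U,V] = ((-1.8333)·(1.6667) + (2.1667)·(4.6667) + (-4.8333)·(-3.3333) + (0.1667)·(-2.3333) + (3.1667)·(-0.3333) + (1.1667)·(-0.3333)) / 5 = 21.3333/5 = 4.2667
  S[V,V] = ((1.6667)·(1.6667) + (4.6667)·(4.6667) + (-3.3333)·(-3.3333) + (-2.3333)·(-2.3333) + (-0.3333)·(-0.3333) + (-0.3333)·(-0.3333)) / 5 = 41.3333/5 = 8.2667
  S = [[8.5667, 4.2667],
 [4.2667, 8.2667]].

Step 3 — invert S. det(S) = 8.5667·8.2667 - (4.2667)² = 52.6133.
  S^{-1} = (1/det) · [[d, -b], [-b, a]] = [[0.1571, -0.0811],
 [-0.0811, 0.1628]].

Step 4 — quadratic form (x̄ - mu_0)^T · S^{-1} · (x̄ - mu_0):
  S^{-1} · (x̄ - mu_0) = (0.3421, -0.2572),
  (x̄ - mu_0)^T · [...] = (1.8333)·(0.3421) + (-0.6667)·(-0.2572) = 0.7987.

Step 5 — scale by n: T² = 6 · 0.7987 = 4.7922.

T² ≈ 4.7922


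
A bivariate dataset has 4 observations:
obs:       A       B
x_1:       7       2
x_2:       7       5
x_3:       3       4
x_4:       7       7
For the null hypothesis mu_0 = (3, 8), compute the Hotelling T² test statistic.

Step 1 — sample mean vector:
  mean(A) = (7 + 7 + 3 + 7) / 4 = 24/4 = 6
  mean(B) = (2 + 5 + 4 + 7) / 4 = 18/4 = 4.5
  x̄ = (6, 4.5),  deviation x̄ - mu_0 = (6, 4.5) - (3, 8) = (3, -3.5).

Step 2 — sample covariance matrix, S[i,j] = (1/(n-1)) · Σ_k (x_{k,i} - mean_i) · (x_{k,j} - mean_j), divisor n-1 = 3:
  S[A,A] = ((1)·(1) + (1)·(1) + (-3)·(-3) + (1)·(1)) / 3 = 12/3 = 4
  S[A,B] = ((1)·(-2.5) + (1)·(0.5) + (-3)·(-0.5) + (1)·(2.5)) / 3 = 2/3 = 0.6667
  S[B,B] = ((-2.5)·(-2.5) + (0.5)·(0.5) + (-0.5)·(-0.5) + (2.5)·(2.5)) / 3 = 13/3 = 4.3333
  S = [[4, 0.6667],
 [0.6667, 4.3333]].

Step 3 — invert S. det(S) = 4·4.3333 - (0.6667)² = 16.8889.
  S^{-1} = (1/det) · [[d, -b], [-b, a]] = [[0.2566, -0.0395],
 [-0.0395, 0.2368]].

Step 4 — quadratic form (x̄ - mu_0)^T · S^{-1} · (x̄ - mu_0):
  S^{-1} · (x̄ - mu_0) = (0.9079, -0.9474),
  (x̄ - mu_0)^T · [...] = (3)·(0.9079) + (-3.5)·(-0.9474) = 6.0395.

Step 5 — scale by n: T² = 4 · 6.0395 = 24.1579.

T² ≈ 24.1579


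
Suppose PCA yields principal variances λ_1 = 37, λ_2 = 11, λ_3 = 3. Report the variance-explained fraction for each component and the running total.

Step 1 — total variance = trace(Sigma) = Σ λ_i = 37 + 11 + 3 = 51.

Step 2 — fraction explained by component i = λ_i / Σ λ:
  PC1: 37/51 = 0.7255
  PC2: 11/51 = 0.2157
  PC3: 3/51 = 0.0588

Step 3 — cumulative fraction after k components = (λ_1 + ... + λ_k) / Σ λ:
  k = 1: 37/51 = 0.7255
  k = 2: (37 + 11)/51 = 48/51 = 0.9412
  k = 3: (37 + 11 + 3)/51 = 51/51 = 1

Summary (fraction, with percent):

explained: PC1 0.7255 (72.55%), PC2 0.2157 (21.57%), PC3 0.0588 (5.88%);  cumulative: 0.7255, 0.9412, 1


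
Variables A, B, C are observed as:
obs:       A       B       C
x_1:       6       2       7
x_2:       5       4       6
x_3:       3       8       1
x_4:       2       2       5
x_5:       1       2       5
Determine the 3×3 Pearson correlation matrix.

Step 1 — column means:
  mean(A) = (6 + 5 + 3 + 2 + 1) / 5 = 17/5 = 3.4
  mean(B) = (2 + 4 + 8 + 2 + 2) / 5 = 18/5 = 3.6
  mean(C) = (7 + 6 + 1 + 5 + 5) / 5 = 24/5 = 4.8

Step 2 — sample variances and covariances s[i,j] = (1/(n-1)) · Σ_k (x_{k,i} - mean_i) · (x_{k,j} - mean_j), with n-1 = 4:
  s[A,A] = ((2.6)·(2.6) + (1.6)·(1.6) + (-0.4)·(-0.4) + (-1.4)·(-1.4) + (-2.4)·(-2.4)) / 4 = 17.2/4 = 4.3
  s[A,B] = ((2.6)·(-1.6) + (1.6)·(0.4) + (-0.4)·(4.4) + (-1.4)·(-1.6) + (-2.4)·(-1.6)) / 4 = 0.8/4 = 0.2
  s[A,C] = ((2.6)·(2.2) + (1.6)·(1.2) + (-0.4)·(-3.8) + (-1.4)·(0.2) + (-2.4)·(0.2)) / 4 = 8.4/4 = 2.1
  s[B,B] = ((-1.6)·(-1.6) + (0.4)·(0.4) + (4.4)·(4.4) + (-1.6)·(-1.6) + (-1.6)·(-1.6)) / 4 = 27.2/4 = 6.8
  s[B,C] = ((-1.6)·(2.2) + (0.4)·(1.2) + (4.4)·(-3.8) + (-1.6)·(0.2) + (-1.6)·(0.2)) / 4 = -20.4/4 = -5.1
  s[C,C] = ((2.2)·(2.2) + (1.2)·(1.2) + (-3.8)·(-3.8) + (0.2)·(0.2) + (0.2)·(0.2)) / 4 = 20.8/4 = 5.2
  Sample standard deviations s_i = √(s[i,i]):
  s(A) = √(4.3) = 2.0736
  s(B) = √(6.8) = 2.6077
  s(C) = √(5.2) = 2.2804

Step 3 — r_{ij} = s_{ij} / (s_i · s_j):
  r[A,A] = 1 (diagonal).
  r[A,B] = 0.2 / (2.0736 · 2.6077) = 0.2 / 5.4074 = 0.037
  r[A,C] = 2.1 / (2.0736 · 2.2804) = 2.1 / 4.7286 = 0.4441
  r[B,B] = 1 (diagonal).
  r[B,C] = -5.1 / (2.6077 · 2.2804) = -5.1 / 5.9464 = -0.8577
  r[C,C] = 1 (diagonal).

R is symmetric with unit diagonal. Assembling:

R = [[1, 0.037, 0.4441],
 [0.037, 1, -0.8577],
 [0.4441, -0.8577, 1]]
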